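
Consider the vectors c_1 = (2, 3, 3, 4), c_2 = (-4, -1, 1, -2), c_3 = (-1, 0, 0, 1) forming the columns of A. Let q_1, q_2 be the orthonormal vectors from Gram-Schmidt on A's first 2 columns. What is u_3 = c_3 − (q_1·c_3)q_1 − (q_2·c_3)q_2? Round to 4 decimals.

u_3 = (-0.5172, -0.2069, -0.5793, 0.8483)

c_1 = (2, 3, 3, 4); ‖c_1‖ = 6.1644, so q_1 = (0.3244, 0.4867, 0.4867, 0.6489).
q_1·c_2 = 0.3244·(-4) + 0.4867·(-1) + 0.4867·1 + 0.6489·(-2) = -2.5955.
u_2 = c_2 + 2.5955·q_1 = (-3.1579, 0.2632, 2.2632, -0.3158).
‖u_2‖ = 3.9068, so q_2 = (-0.8083, 0.0674, 0.5793, -0.0808).
q_1·c_3 = 0.3244·(-1) + 0.4867·0 + 0.4867·0 + 0.6489·1 = 0.3244; q_2·c_3 = (-0.8083)·(-1) + 0.0674·0 + 0.5793·0 + (-0.0808)·1 = 0.7275.
u_3 = c_3 − 0.3244·q_1 − 0.7275·q_2 = (-0.5172, -0.2069, -0.5793, 0.8483).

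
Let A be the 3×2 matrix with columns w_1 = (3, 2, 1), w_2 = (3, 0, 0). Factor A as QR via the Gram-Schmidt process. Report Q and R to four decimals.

Q = [[0.8018, 0.5976], [0.5345, -0.7171], [0.2673, -0.3586]], R = [[3.7417, 2.4054], [0.0000, 1.7928]]

w_1 = (3, 2, 1); ‖w_1‖ = 3.7417, so q_1 = (0.8018, 0.5345, 0.2673).
q_1·w_2 = 0.8018·3 + 0.5345·0 + 0.2673·0 = 2.4054.
u_2 = w_2 − 2.4054·q_1 = (1.0714, -1.2857, -0.6429).
‖u_2‖ = 1.7928, so q_2 = (0.5976, -0.7171, -0.3586).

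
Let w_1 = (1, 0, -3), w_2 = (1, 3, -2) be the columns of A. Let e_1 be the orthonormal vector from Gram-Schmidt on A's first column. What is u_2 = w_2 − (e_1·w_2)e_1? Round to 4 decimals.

w_1 = (1, 0, -3); ‖w_1‖ = 3.1623, so e_1 = (0.3162, 0.0000, -0.9487).
e_1·w_2 = 0.3162·1 + 0.0000·3 + (-0.9487)·(-2) = 2.2136.
u_2 = w_2 − 2.2136·e_1 = (0.3000, 3.0000, 0.1000).

u_2 = (0.3000, 3.0000, 0.1000)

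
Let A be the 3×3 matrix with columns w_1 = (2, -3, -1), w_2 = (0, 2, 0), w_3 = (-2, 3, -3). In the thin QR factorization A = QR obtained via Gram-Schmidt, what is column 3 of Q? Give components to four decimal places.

q_3 = (-0.4472, 0.0000, -0.8944)

w_1 = (2, -3, -1); ‖w_1‖ = 3.7417, so q_1 = (0.5345, -0.8018, -0.2673).
q_1·w_2 = 0.5345·0 + (-0.8018)·2 + (-0.2673)·0 = -1.6036.
u_2 = w_2 + 1.6036·q_1 = (0.8571, 0.7143, -0.4286).
‖u_2‖ = 1.1952, so q_2 = (0.7171, 0.5976, -0.3586).
q_1·w_3 = 0.5345·(-2) + (-0.8018)·3 + (-0.2673)·(-3) = -2.6726; q_2·w_3 = 0.7171·(-2) + 0.5976·3 + (-0.3586)·(-3) = 1.4343.
u_3 = w_3 + 2.6726·q_1 − 1.4343·q_2 = (-1.6000, 0.0000, -3.2000).
‖u_3‖ = 3.5777, so q_3 = (-0.4472, 0.0000, -0.8944).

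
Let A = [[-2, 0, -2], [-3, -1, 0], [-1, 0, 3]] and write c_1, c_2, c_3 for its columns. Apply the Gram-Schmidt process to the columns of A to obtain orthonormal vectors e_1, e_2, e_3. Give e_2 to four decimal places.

e_2 = (0.7171, -0.5976, 0.3586)

c_1 = (-2, -3, -1); ‖c_1‖ = 3.7417, so e_1 = (-0.5345, -0.8018, -0.2673).
e_1·c_2 = (-0.5345)·0 + (-0.8018)·(-1) + (-0.2673)·0 = 0.8018.
u_2 = c_2 − 0.8018·e_1 = (0.4286, -0.3571, 0.2143).
‖u_2‖ = 0.5976, so e_2 = (0.7171, -0.5976, 0.3586).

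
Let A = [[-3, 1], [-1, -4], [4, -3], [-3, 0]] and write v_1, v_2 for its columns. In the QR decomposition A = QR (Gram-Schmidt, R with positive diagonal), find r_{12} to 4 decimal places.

v_1 = (-3, -1, 4, -3); ‖v_1‖ = 5.9161, so q_1 = (-0.5071, -0.1690, 0.6761, -0.5071).
r_{12} = q_1·v_2 = -1.8593.

r_{12} = -1.8593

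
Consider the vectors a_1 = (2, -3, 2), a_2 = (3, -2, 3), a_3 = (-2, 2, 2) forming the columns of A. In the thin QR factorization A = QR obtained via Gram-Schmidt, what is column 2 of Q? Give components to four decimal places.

q_2 = (0.5145, 0.6860, 0.5145)

q_1 = a_1/‖a_1‖ = (2, -3, 2)/4.1231 = (0.4851, -0.7276, 0.4851).
r_{12} = q_1·a_2 = 4.3656.
u_2 = a_2 − 4.3656·q_1 = (0.8824, 1.1765, 0.8824).
‖u_2‖ = 1.7150, so q_2 = (0.5145, 0.6860, 0.5145).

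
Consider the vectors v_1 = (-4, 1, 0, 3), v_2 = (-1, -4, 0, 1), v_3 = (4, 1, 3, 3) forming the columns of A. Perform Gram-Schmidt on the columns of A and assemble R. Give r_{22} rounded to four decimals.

r_{22} = 4.2016

e_1 = v_1/‖v_1‖ = (-4, 1, 0, 3)/5.0990 = (-0.7845, 0.1961, 0.0000, 0.5883).
r_{12} = e_1·v_2 = 0.5883.
u_2 = v_2 − 0.5883·e_1 = (-0.5385, -4.1154, 0.0000, 0.6538).
r_{22} = ‖u_2‖ = 4.2016.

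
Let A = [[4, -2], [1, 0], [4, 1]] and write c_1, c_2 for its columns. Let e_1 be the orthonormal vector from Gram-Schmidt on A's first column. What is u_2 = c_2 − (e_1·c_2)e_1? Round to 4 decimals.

u_2 = (-1.5152, 0.1212, 1.4848)

c_1 = (4, 1, 4); ‖c_1‖ = 5.7446, so e_1 = (0.6963, 0.1741, 0.6963).
e_1·c_2 = 0.6963·(-2) + 0.1741·0 + 0.6963·1 = -0.6963.
u_2 = c_2 + 0.6963·e_1 = (-1.5152, 0.1212, 1.4848).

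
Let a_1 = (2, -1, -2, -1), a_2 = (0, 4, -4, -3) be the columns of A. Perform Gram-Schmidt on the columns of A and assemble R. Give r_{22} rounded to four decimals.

a_1 = (2, -1, -2, -1); ‖a_1‖ = 3.1623, so q_1 = (0.6325, -0.3162, -0.6325, -0.3162).
q_1·a_2 = 0.6325·0 + (-0.3162)·4 + (-0.6325)·(-4) + (-0.3162)·(-3) = 2.2136.
u_2 = a_2 − 2.2136·q_1 = (-1.4000, 4.7000, -2.6000, -2.3000).
r_{22} = ‖u_2‖ = 6.0083.

r_{22} = 6.0083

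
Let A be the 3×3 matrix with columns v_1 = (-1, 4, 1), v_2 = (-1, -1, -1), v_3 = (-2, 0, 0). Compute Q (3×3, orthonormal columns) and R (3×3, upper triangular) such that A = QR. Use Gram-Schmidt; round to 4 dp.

Q = [[-0.2357, -0.8412, -0.4867], [0.9428, -0.0765, -0.3244], [0.2357, -0.5353, 0.8111]], R = [[4.2426, -0.9428, 0.4714], [0.0000, 1.4530, 1.6824], [0.0000, 0.0000, 0.9733]]

v_1 = (-1, 4, 1); ‖v_1‖ = 4.2426, so e_1 = (-0.2357, 0.9428, 0.2357).
e_1·v_2 = (-0.2357)·(-1) + 0.9428·(-1) + 0.2357·(-1) = -0.9428.
u_2 = v_2 + 0.9428·e_1 = (-1.2222, -0.1111, -0.7778).
‖u_2‖ = 1.4530, so e_2 = (-0.8412, -0.0765, -0.5353).
e_1·v_3 = (-0.2357)·(-2) + 0.9428·0 + 0.2357·0 = 0.4714; e_2·v_3 = (-0.8412)·(-2) + (-0.0765)·0 + (-0.5353)·0 = 1.6824.
u_3 = v_3 − 0.4714·e_1 − 1.6824·e_2 = (-0.4737, -0.3158, 0.7895).
‖u_3‖ = 0.9733, so e_3 = (-0.4867, -0.3244, 0.8111).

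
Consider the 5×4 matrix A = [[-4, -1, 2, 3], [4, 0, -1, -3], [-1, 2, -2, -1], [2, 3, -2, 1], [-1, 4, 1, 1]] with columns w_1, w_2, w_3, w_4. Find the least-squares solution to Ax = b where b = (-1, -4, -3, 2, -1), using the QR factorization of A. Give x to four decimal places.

w_1 = (-4, 4, -1, 2, -1); ‖w_1‖ = 6.1644, so q_1 = (-0.6489, 0.6489, -0.1622, 0.3244, -0.1622).
q_1·w_2 = (-0.6489)·(-1) + 0.6489·0 + (-0.1622)·2 + 0.3244·3 + (-0.1622)·4 = 0.6489.
u_2 = w_2 − 0.6489·q_1 = (-0.5789, -0.4211, 2.1053, 2.7895, 4.1053).
‖u_2‖ = 5.4387, so q_2 = (-0.1065, -0.0774, 0.3871, 0.5129, 0.7548).
q_1·w_3 = (-0.6489)·2 + 0.6489·(-1) + (-0.1622)·(-2) + 0.3244·(-2) + (-0.1622)·1 = -2.4333; q_2·w_3 = (-0.1065)·2 + (-0.0774)·(-1) + 0.3871·(-2) + 0.5129·(-2) + 0.7548·1 = -1.1806.
u_3 = w_3 + 2.4333·q_1 + 1.1806·q_2 = (0.2954, 0.4875, -1.9377, -0.6050, 1.4964).
‖u_3‖ = 2.5855, so q_3 = (0.1142, 0.1886, -0.7494, -0.2340, 0.5788).
q_1·w_4 = (-0.6489)·3 + 0.6489·(-3) + (-0.1622)·(-1) + 0.3244·1 + (-0.1622)·1 = -3.5689; q_2·w_4 = (-0.1065)·3 + (-0.0774)·(-3) + 0.3871·(-1) + 0.5129·1 + 0.7548·1 = 0.7935; q_3·w_4 = 0.1142·3 + 0.1886·(-3) + (-0.7494)·(-1) + (-0.2340)·1 + 0.5788·1 = 0.8713.
u_4 = w_4 + 3.5689·q_1 − 0.7935·q_2 − 0.8713·q_3 = (0.6692, -0.7871, -1.2332, 1.9548, -0.6822).
‖u_4‖ = 2.6219, so q_4 = (0.2552, -0.3002, -0.4703, 0.7455, -0.2602).
Qᵀb = (-0.6489, -0.4742, 0.3331, 4.1078).
Back-substitute: x_4 = 4.1078/2.6219 = 1.5667.
x_3 = (0.3331 − 0.8713·1.5667)/2.5855 = -0.3991.
x_2 = (-0.4742 + 1.1806·(-0.3991) − 0.7935·1.5667)/5.4387 = -0.4024.
x_1 = (-0.6489 − 0.6489·(-0.4024) + 2.4333·(-0.3991) + 3.5689·1.5667)/6.1644 = 0.6866.

x = (0.6866, -0.4024, -0.3991, 1.5667)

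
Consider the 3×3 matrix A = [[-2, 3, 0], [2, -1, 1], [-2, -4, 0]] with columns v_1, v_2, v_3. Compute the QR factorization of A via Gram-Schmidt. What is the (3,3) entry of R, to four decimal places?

r_{33} = 0.7926

v_1 = (-2, 2, -2); ‖v_1‖ = 3.4641, so e_1 = (-0.5774, 0.5774, -0.5774).
e_1·v_2 = (-0.5774)·3 + 0.5774·(-1) + (-0.5774)·(-4) = 0.0000.
u_2 = v_2 + 0.0000·e_1 = (3.0000, -1.0000, -4.0000).
‖u_2‖ = 5.0990, so e_2 = (0.5883, -0.1961, -0.7845).
e_1·v_3 = (-0.5774)·0 + 0.5774·1 + (-0.5774)·0 = 0.5774; e_2·v_3 = 0.5883·0 + (-0.1961)·1 + (-0.7845)·0 = -0.1961.
u_3 = v_3 − 0.5774·e_1 + 0.1961·e_2 = (0.4487, 0.6282, 0.1795).
r_{33} = ‖u_3‖ = 0.7926.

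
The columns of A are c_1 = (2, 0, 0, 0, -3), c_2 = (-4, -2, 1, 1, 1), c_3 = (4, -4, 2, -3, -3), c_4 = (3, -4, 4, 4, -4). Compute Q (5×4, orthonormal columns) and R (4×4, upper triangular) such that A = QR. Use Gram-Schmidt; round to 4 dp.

q_1 = c_1/‖c_1‖ = (2, 0, 0, 0, -3)/3.6056 = (0.5547, 0.0000, 0.0000, 0.0000, -0.8321).
r_{12} = q_1·c_2 = -3.0509.
u_2 = c_2 + 3.0509·q_1 = (-2.3077, -2.0000, 1.0000, 1.0000, -1.5385).
‖u_2‖ = 3.7003, so q_2 = (-0.6236, -0.5405, 0.2702, 0.2702, -0.4158).
r_{13} = q_1·c_3 = 4.7150; r_{23} = q_2·c_3 = 0.6444.
u_3 = c_3 − 4.7150·q_1 − 0.6444·q_2 = (1.7865, -3.6517, 1.8258, -3.1742, 1.1910).
‖u_3‖ = 5.5995, so q_3 = (0.3191, -0.6521, 0.3261, -0.5669, 0.2127).
r_{14} = q_1·c_4 = 4.9923; r_{24} = q_2·c_4 = 4.1161; r_{34} = q_3·c_4 = 1.7518.
u_4 = c_4 − 4.9923·q_1 − 4.1161·q_2 − 1.7518·q_3 = (2.2388, -0.6329, 2.3164, 3.8807, 1.4926).
‖u_4‖ = 5.2977, so q_4 = (0.4226, -0.1195, 0.4372, 0.7325, 0.2817).

Q = [[0.5547, -0.6236, 0.3191, 0.4226], [0.0000, -0.5405, -0.6521, -0.1195], [0.0000, 0.2702, 0.3261, 0.4372], [0.0000, 0.2702, -0.5669, 0.7325], [-0.8321, -0.4158, 0.2127, 0.2817]], R = [[3.6056, -3.0509, 4.7150, 4.9923], [0.0000, 3.7003, 0.6444, 4.1161], [0.0000, 0.0000, 5.5995, 1.7518], [0.0000, 0.0000, 0.0000, 5.2977]]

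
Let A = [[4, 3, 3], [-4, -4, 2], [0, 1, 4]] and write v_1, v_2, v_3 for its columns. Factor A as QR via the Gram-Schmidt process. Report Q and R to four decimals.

q_1 = v_1/‖v_1‖ = (4, -4, 0)/5.6569 = (0.7071, -0.7071, 0.0000).
r_{12} = q_1·v_2 = 4.9497.
u_2 = v_2 − 4.9497·q_1 = (-0.5000, -0.5000, 1.0000).
‖u_2‖ = 1.2247, so q_2 = (-0.4082, -0.4082, 0.8165).
r_{13} = q_1·v_3 = 0.7071; r_{23} = q_2·v_3 = 1.2247.
u_3 = v_3 − 0.7071·q_1 − 1.2247·q_2 = (3.0000, 3.0000, 3.0000).
‖u_3‖ = 5.1962, so q_3 = (0.5774, 0.5774, 0.5774).

Q = [[0.7071, -0.4082, 0.5774], [-0.7071, -0.4082, 0.5774], [0.0000, 0.8165, 0.5774]], R = [[5.6569, 4.9497, 0.7071], [0.0000, 1.2247, 1.2247], [0.0000, 0.0000, 5.1962]]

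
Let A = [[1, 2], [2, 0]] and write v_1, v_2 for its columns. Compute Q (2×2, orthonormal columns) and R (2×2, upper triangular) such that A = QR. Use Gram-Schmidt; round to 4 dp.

Q = [[0.4472, 0.8944], [0.8944, -0.4472]], R = [[2.2361, 0.8944], [0.0000, 1.7889]]

v_1 = (1, 2); ‖v_1‖ = 2.2361, so q_1 = (0.4472, 0.8944).
q_1·v_2 = 0.4472·2 + 0.8944·0 = 0.8944.
u_2 = v_2 − 0.8944·q_1 = (1.6000, -0.8000).
‖u_2‖ = 1.7889, so q_2 = (0.8944, -0.4472).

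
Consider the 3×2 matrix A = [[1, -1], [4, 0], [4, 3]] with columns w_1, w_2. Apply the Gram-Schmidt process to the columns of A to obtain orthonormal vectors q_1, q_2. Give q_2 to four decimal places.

q_2 = (-0.5298, -0.5298, 0.6623)

w_1 = (1, 4, 4); ‖w_1‖ = 5.7446, so q_1 = (0.1741, 0.6963, 0.6963).
q_1·w_2 = 0.1741·(-1) + 0.6963·0 + 0.6963·3 = 1.9149.
u_2 = w_2 − 1.9149·q_1 = (-1.3333, -1.3333, 1.6667).
‖u_2‖ = 2.5166, so q_2 = (-0.5298, -0.5298, 0.6623).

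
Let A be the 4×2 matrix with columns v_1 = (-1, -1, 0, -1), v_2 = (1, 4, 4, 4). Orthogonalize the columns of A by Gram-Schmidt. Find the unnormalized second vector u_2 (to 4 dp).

v_1 = (-1, -1, 0, -1); ‖v_1‖ = 1.7321, so e_1 = (-0.5774, -0.5774, 0.0000, -0.5774).
e_1·v_2 = (-0.5774)·1 + (-0.5774)·4 + 0.0000·4 + (-0.5774)·4 = -5.1962.
u_2 = v_2 + 5.1962·e_1 = (-2.0000, 1.0000, 4.0000, 1.0000).

u_2 = (-2.0000, 1.0000, 4.0000, 1.0000)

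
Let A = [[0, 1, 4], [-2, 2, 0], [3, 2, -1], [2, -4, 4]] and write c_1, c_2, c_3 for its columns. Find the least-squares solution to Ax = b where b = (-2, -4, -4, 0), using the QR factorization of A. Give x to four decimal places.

c_1 = (0, -2, 3, 2); ‖c_1‖ = 4.1231, so e_1 = (0.0000, -0.4851, 0.7276, 0.4851).
e_1·c_2 = 0.0000·1 + (-0.4851)·2 + 0.7276·2 + 0.4851·(-4) = -1.4552.
u_2 = c_2 + 1.4552·e_1 = (1.0000, 1.2941, 3.0588, -3.2941).
‖u_2‖ = 4.7836, so e_2 = (0.2090, 0.2705, 0.6394, -0.6886).
e_1·c_3 = 0.0000·4 + (-0.4851)·0 + 0.7276·(-1) + 0.4851·4 = 1.2127; e_2·c_3 = 0.2090·4 + 0.2705·0 + 0.6394·(-1) + (-0.6886)·4 = -2.5578.
u_3 = c_3 − 1.2127·e_1 + 2.5578·e_2 = (4.5347, 1.2802, -0.2468, 1.6504).
‖u_3‖ = 4.9987, so e_3 = (0.9072, 0.2561, -0.0494, 0.3302).
Qᵀb = (-0.9701, -4.0580, -2.6413).
Back-substitute: x_3 = -2.6413/4.9987 = -0.5284.
x_2 = (-4.0580 + 2.5578·(-0.5284))/4.7836 = -1.1309.
x_1 = (-0.9701 + 1.4552·(-1.1309) − 1.2127·(-0.5284))/4.1231 = -0.4790.

x = (-0.4790, -1.1309, -0.5284)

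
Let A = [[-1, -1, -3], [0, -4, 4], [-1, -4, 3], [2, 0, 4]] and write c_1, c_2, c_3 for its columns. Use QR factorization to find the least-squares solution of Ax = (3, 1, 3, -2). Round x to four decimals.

c_1 = (-1, 0, -1, 2); ‖c_1‖ = 2.4495, so e_1 = (-0.4082, 0.0000, -0.4082, 0.8165).
e_1·c_2 = (-0.4082)·(-1) + 0.0000·(-4) + (-0.4082)·(-4) + 0.8165·0 = 2.0412.
u_2 = c_2 − 2.0412·e_1 = (-0.1667, -4.0000, -3.1667, -1.6667).
‖u_2‖ = 5.3697, so e_2 = (-0.0310, -0.7449, -0.5897, -0.3104).
e_1·c_3 = (-0.4082)·(-3) + 0.0000·4 + (-0.4082)·3 + 0.8165·4 = 3.2660; e_2·c_3 = (-0.0310)·(-3) + (-0.7449)·4 + (-0.5897)·3 + (-0.3104)·4 = -5.8973.
u_3 = c_3 − 3.2660·e_1 + 5.8973·e_2 = (-1.8497, -0.3931, 0.8555, -0.4971).
‖u_3‖ = 2.1342, so e_3 = (-0.8667, -0.1842, 0.4008, -0.2329).
Qᵀb = (-4.0825, -1.9865, -1.1159).
Back-substitute: x_3 = -1.1159/2.1342 = -0.5228.
x_2 = (-1.9865 + 5.8973·(-0.5228))/5.3697 = -0.9442.
x_1 = (-4.0825 − 2.0412·(-0.9442) − 3.2660·(-0.5228))/2.4495 = -0.1827.

x = (-0.1827, -0.9442, -0.5228)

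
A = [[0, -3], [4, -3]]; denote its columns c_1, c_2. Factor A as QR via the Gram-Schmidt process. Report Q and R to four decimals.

Q = [[0.0000, -1.0000], [1.0000, 0.0000]], R = [[4.0000, -3.0000], [0.0000, 3.0000]]

c_1 = (0, 4); ‖c_1‖ = 4.0000, so q_1 = (0.0000, 1.0000).
q_1·c_2 = 0.0000·(-3) + 1.0000·(-3) = -3.0000.
u_2 = c_2 + 3.0000·q_1 = (-3.0000, 0.0000).
‖u_2‖ = 3.0000, so q_2 = (-1.0000, 0.0000).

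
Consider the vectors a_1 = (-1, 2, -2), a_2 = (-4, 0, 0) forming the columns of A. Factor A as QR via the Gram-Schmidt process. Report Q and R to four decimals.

a_1 = (-1, 2, -2); ‖a_1‖ = 3.0000, so q_1 = (-0.3333, 0.6667, -0.6667).
q_1·a_2 = (-0.3333)·(-4) + 0.6667·0 + (-0.6667)·0 = 1.3333.
u_2 = a_2 − 1.3333·q_1 = (-3.5556, -0.8889, 0.8889).
‖u_2‖ = 3.7712, so q_2 = (-0.9428, -0.2357, 0.2357).

Q = [[-0.3333, -0.9428], [0.6667, -0.2357], [-0.6667, 0.2357]], R = [[3.0000, 1.3333], [0.0000, 3.7712]]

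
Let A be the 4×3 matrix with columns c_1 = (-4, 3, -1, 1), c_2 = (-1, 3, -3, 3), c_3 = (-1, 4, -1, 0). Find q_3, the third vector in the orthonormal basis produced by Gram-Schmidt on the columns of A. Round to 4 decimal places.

c_1 = (-4, 3, -1, 1); ‖c_1‖ = 5.1962, so q_1 = (-0.7698, 0.5774, -0.1925, 0.1925).
q_1·c_2 = (-0.7698)·(-1) + 0.5774·3 + (-0.1925)·(-3) + 0.1925·3 = 3.6566.
u_2 = c_2 − 3.6566·q_1 = (1.8148, 0.8889, -2.2963, 2.2963).
‖u_2‖ = 3.8249, so q_2 = (0.4745, 0.2324, -0.6004, 0.6004).
q_1·c_3 = (-0.7698)·(-1) + 0.5774·4 + (-0.1925)·(-1) + 0.1925·0 = 3.2717; q_2·c_3 = 0.4745·(-1) + 0.2324·4 + (-0.6004)·(-1) + 0.6004·0 = 1.0555.
u_3 = c_3 − 3.2717·q_1 − 1.0555·q_2 = (1.0177, 1.8658, 0.2633, -1.2633).
‖u_3‖ = 2.4864, so q_3 = (0.4093, 0.7504, 0.1059, -0.5081).

q_3 = (0.4093, 0.7504, 0.1059, -0.5081)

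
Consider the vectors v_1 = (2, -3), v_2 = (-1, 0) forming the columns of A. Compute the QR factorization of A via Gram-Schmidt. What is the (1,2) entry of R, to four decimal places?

r_{12} = -0.5547

v_1 = (2, -3); ‖v_1‖ = 3.6056, so e_1 = (0.5547, -0.8321).
r_{12} = e_1·v_2 = -0.5547.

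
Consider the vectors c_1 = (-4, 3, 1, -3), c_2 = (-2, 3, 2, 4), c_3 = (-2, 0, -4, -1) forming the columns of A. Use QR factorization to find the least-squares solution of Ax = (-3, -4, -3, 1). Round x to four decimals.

x = (-0.3782, 0.0712, 0.9627)

c_1 = (-4, 3, 1, -3); ‖c_1‖ = 5.9161, so q_1 = (-0.6761, 0.5071, 0.1690, -0.5071).
q_1·c_2 = (-0.6761)·(-2) + 0.5071·3 + 0.1690·2 + (-0.5071)·4 = 1.1832.
u_2 = c_2 − 1.1832·q_1 = (-1.2000, 2.4000, 1.8000, 4.6000).
‖u_2‖ = 5.6214, so q_2 = (-0.2135, 0.4269, 0.3202, 0.8183).
q_1·c_3 = (-0.6761)·(-2) + 0.5071·0 + 0.1690·(-4) + (-0.5071)·(-1) = 1.1832; q_2·c_3 = (-0.2135)·(-2) + 0.4269·0 + 0.3202·(-4) + 0.8183·(-1) = -1.6722.
u_3 = c_3 − 1.1832·q_1 + 1.6722·q_2 = (-1.5570, 0.1139, -3.6646, 0.9684).
‖u_3‖ = 4.0992, so q_3 = (-0.3798, 0.0278, -0.8940, 0.2362).
Qᵀb = (-1.0142, -1.2097, 3.9464).
Back-substitute: x_3 = 3.9464/4.0992 = 0.9627.
x_2 = (-1.2097 + 1.6722·0.9627)/5.6214 = 0.0712.
x_1 = (-1.0142 − 1.1832·0.0712 − 1.1832·0.9627)/5.9161 = -0.3782.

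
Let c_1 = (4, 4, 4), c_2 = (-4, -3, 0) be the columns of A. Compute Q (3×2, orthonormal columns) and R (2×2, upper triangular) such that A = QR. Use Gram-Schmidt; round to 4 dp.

Q = [[0.5774, -0.5661], [0.5774, -0.2265], [0.5774, 0.7926]], R = [[6.9282, -4.0415], [0.0000, 2.9439]]

e_1 = c_1/‖c_1‖ = (4, 4, 4)/6.9282 = (0.5774, 0.5774, 0.5774).
r_{12} = e_1·c_2 = -4.0415.
u_2 = c_2 + 4.0415·e_1 = (-1.6667, -0.6667, 2.3333).
‖u_2‖ = 2.9439, so e_2 = (-0.5661, -0.2265, 0.7926).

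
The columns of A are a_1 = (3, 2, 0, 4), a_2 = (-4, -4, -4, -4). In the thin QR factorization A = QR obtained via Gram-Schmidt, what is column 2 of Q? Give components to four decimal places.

e_2 = (-0.0628, -0.3453, -0.9103, 0.2197)

e_1 = a_1/‖a_1‖ = (3, 2, 0, 4)/5.3852 = (0.5571, 0.3714, 0.0000, 0.7428).
r_{12} = e_1·a_2 = -6.6850.
u_2 = a_2 + 6.6850·e_1 = (-0.2759, -1.5172, -4.0000, 0.9655).
‖u_2‖ = 4.3944, so e_2 = (-0.0628, -0.3453, -0.9103, 0.2197).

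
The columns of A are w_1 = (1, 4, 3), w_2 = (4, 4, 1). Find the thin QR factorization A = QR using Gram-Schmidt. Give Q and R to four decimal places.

Q = [[0.1961, 0.8758], [0.7845, 0.1297], [0.5883, -0.4649]], R = [[5.0990, 4.5107], [0.0000, 3.5572]]

w_1 = (1, 4, 3); ‖w_1‖ = 5.0990, so e_1 = (0.1961, 0.7845, 0.5883).
e_1·w_2 = 0.1961·4 + 0.7845·4 + 0.5883·1 = 4.5107.
u_2 = w_2 − 4.5107·e_1 = (3.1154, 0.4615, -1.6538).
‖u_2‖ = 3.5572, so e_2 = (0.8758, 0.1297, -0.4649).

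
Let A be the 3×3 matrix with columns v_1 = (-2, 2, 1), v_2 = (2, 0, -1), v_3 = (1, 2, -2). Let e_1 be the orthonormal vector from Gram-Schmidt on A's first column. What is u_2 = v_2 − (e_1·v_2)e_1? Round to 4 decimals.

e_1 = v_1/‖v_1‖ = (-2, 2, 1)/3.0000 = (-0.6667, 0.6667, 0.3333).
r_{12} = e_1·v_2 = -1.6667.
u_2 = v_2 + 1.6667·e_1 = (0.8889, 1.1111, -0.4444).

u_2 = (0.8889, 1.1111, -0.4444)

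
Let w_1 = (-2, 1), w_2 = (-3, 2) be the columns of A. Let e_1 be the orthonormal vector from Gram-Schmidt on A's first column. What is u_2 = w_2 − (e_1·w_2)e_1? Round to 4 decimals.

w_1 = (-2, 1); ‖w_1‖ = 2.2361, so e_1 = (-0.8944, 0.4472).
e_1·w_2 = (-0.8944)·(-3) + 0.4472·2 = 3.5777.
u_2 = w_2 − 3.5777·e_1 = (0.2000, 0.4000).

u_2 = (0.2000, 0.4000)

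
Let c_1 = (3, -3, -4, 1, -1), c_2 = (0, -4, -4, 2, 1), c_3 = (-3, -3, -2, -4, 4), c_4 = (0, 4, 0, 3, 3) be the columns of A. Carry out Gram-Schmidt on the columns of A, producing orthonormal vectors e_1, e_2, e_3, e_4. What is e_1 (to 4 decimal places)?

e_1 = (0.5000, -0.5000, -0.6667, 0.1667, -0.1667)

e_1 = c_1/‖c_1‖ = (3, -3, -4, 1, -1)/6.0000 = (0.5000, -0.5000, -0.6667, 0.1667, -0.1667).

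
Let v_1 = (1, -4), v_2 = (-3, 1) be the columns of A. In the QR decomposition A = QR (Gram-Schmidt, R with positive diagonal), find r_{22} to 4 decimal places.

r_{22} = 2.6679

v_1 = (1, -4); ‖v_1‖ = 4.1231, so q_1 = (0.2425, -0.9701).
q_1·v_2 = 0.2425·(-3) + (-0.9701)·1 = -1.6977.
u_2 = v_2 + 1.6977·q_1 = (-2.5882, -0.6471).
r_{22} = ‖u_2‖ = 2.6679.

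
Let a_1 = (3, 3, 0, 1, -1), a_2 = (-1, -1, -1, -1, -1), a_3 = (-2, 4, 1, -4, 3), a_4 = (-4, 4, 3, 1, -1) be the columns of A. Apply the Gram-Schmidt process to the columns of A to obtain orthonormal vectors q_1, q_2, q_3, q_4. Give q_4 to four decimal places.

q_4 = (-0.6193, 0.3346, 0.3693, 0.3846, -0.4693)

a_1 = (3, 3, 0, 1, -1); ‖a_1‖ = 4.4721, so q_1 = (0.6708, 0.6708, 0.0000, 0.2236, -0.2236).
q_1·a_2 = 0.6708·(-1) + 0.6708·(-1) + 0.0000·(-1) + 0.2236·(-1) + (-0.2236)·(-1) = -1.3416.
u_2 = a_2 + 1.3416·q_1 = (-0.1000, -0.1000, -1.0000, -0.7000, -1.3000).
‖u_2‖ = 1.7889, so q_2 = (-0.0559, -0.0559, -0.5590, -0.3913, -0.7267).
q_1·a_3 = 0.6708·(-2) + 0.6708·4 + 0.0000·1 + 0.2236·(-4) + (-0.2236)·3 = -0.2236; q_2·a_3 = (-0.0559)·(-2) + (-0.0559)·4 + (-0.5590)·1 + (-0.3913)·(-4) + (-0.7267)·3 = -1.2857.
u_3 = a_3 + 0.2236·q_1 + 1.2857·q_2 = (-1.9219, 4.0781, 0.2812, -4.4531, 2.0156).
‖u_3‖ = 6.6556, so q_3 = (-0.2888, 0.6127, 0.0423, -0.6691, 0.3028).
q_1·a_4 = 0.6708·(-4) + 0.6708·4 + 0.0000·3 + 0.2236·1 + (-0.2236)·(-1) = 0.4472; q_2·a_4 = (-0.0559)·(-4) + (-0.0559)·4 + (-0.5590)·3 + (-0.3913)·1 + (-0.7267)·(-1) = -1.3416; q_3·a_4 = (-0.2888)·(-4) + 0.6127·4 + 0.0423·3 + (-0.6691)·1 + 0.3028·(-1) = 2.7608.
u_4 = a_4 − 0.4472·q_1 + 1.3416·q_2 − 2.7608·q_3 = (-3.5778, 1.9333, 2.1333, 2.2222, -2.7111).
‖u_4‖ = 5.7774, so q_4 = (-0.6193, 0.3346, 0.3693, 0.3846, -0.4693).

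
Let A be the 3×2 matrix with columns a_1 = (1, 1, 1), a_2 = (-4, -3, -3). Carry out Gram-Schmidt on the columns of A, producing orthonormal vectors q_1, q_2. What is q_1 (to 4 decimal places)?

q_1 = (0.5774, 0.5774, 0.5774)

q_1 = a_1/‖a_1‖ = (1, 1, 1)/1.7321 = (0.5774, 0.5774, 0.5774).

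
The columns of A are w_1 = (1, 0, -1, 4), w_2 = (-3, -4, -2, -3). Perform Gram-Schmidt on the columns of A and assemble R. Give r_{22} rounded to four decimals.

w_1 = (1, 0, -1, 4); ‖w_1‖ = 4.2426, so e_1 = (0.2357, 0.0000, -0.2357, 0.9428).
e_1·w_2 = 0.2357·(-3) + 0.0000·(-4) + (-0.2357)·(-2) + 0.9428·(-3) = -3.0641.
u_2 = w_2 + 3.0641·e_1 = (-2.2778, -4.0000, -2.7222, -0.1111).
r_{22} = ‖u_2‖ = 5.3489.

r_{22} = 5.3489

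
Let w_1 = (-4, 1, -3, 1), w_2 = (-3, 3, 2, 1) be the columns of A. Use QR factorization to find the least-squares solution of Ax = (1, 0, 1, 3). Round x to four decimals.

w_1 = (-4, 1, -3, 1); ‖w_1‖ = 5.1962, so e_1 = (-0.7698, 0.1925, -0.5774, 0.1925).
e_1·w_2 = (-0.7698)·(-3) + 0.1925·3 + (-0.5774)·2 + 0.1925·1 = 1.9245.
u_2 = w_2 − 1.9245·e_1 = (-1.5185, 2.6296, 3.1111, 0.6296).
‖u_2‖ = 4.3928, so e_2 = (-0.3457, 0.5986, 0.7082, 0.1433).
Qᵀb = (-0.7698, 0.7926).
Back-substitute: x_2 = 0.7926/4.3928 = 0.1804.
x_1 = (-0.7698 − 1.9245·0.1804)/5.1962 = -0.2150.

x = (-0.2150, 0.1804)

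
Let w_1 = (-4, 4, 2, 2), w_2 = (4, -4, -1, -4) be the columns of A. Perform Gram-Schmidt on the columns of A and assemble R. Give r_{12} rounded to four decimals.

r_{12} = -6.6408

w_1 = (-4, 4, 2, 2); ‖w_1‖ = 6.3246, so e_1 = (-0.6325, 0.6325, 0.3162, 0.3162).
r_{12} = e_1·w_2 = -6.6408.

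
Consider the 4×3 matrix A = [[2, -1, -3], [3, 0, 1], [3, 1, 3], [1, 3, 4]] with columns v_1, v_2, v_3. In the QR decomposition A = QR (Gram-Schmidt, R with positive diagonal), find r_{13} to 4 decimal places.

v_1 = (2, 3, 3, 1); ‖v_1‖ = 4.7958, so e_1 = (0.4170, 0.6255, 0.6255, 0.2085).
r_{13} = e_1·v_3 = 2.0851.

r_{13} = 2.0851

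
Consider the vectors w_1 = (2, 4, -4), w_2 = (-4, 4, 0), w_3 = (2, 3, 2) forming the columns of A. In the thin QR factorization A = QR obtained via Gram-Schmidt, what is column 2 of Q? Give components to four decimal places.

q_2 = (-0.8085, 0.5659, 0.1617)

w_1 = (2, 4, -4); ‖w_1‖ = 6.0000, so q_1 = (0.3333, 0.6667, -0.6667).
q_1·w_2 = 0.3333·(-4) + 0.6667·4 + (-0.6667)·0 = 1.3333.
u_2 = w_2 − 1.3333·q_1 = (-4.4444, 3.1111, 0.8889).
‖u_2‖ = 5.4975, so q_2 = (-0.8085, 0.5659, 0.1617).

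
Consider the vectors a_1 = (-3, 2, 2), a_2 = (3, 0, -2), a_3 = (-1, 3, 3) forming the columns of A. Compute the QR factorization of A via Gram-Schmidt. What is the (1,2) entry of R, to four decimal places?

a_1 = (-3, 2, 2); ‖a_1‖ = 4.1231, so e_1 = (-0.7276, 0.4851, 0.4851).
r_{12} = e_1·a_2 = -3.1530.

r_{12} = -3.1530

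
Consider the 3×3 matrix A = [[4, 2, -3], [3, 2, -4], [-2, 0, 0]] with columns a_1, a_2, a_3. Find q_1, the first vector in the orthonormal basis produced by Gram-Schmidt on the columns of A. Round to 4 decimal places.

q_1 = (0.7428, 0.5571, -0.3714)

a_1 = (4, 3, -2); ‖a_1‖ = 5.3852, so q_1 = (0.7428, 0.5571, -0.3714).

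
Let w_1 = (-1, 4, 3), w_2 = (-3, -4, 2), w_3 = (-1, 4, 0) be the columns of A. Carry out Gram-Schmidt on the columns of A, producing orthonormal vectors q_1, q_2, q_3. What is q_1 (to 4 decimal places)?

q_1 = (-0.1961, 0.7845, 0.5883)

q_1 = w_1/‖w_1‖ = (-1, 4, 3)/5.0990 = (-0.1961, 0.7845, 0.5883).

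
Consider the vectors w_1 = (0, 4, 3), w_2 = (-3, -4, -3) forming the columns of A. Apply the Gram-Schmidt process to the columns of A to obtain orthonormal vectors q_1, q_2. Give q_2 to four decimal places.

w_1 = (0, 4, 3); ‖w_1‖ = 5.0000, so q_1 = (0.0000, 0.8000, 0.6000).
q_1·w_2 = 0.0000·(-3) + 0.8000·(-4) + 0.6000·(-3) = -5.0000.
u_2 = w_2 + 5.0000·q_1 = (-3.0000, 0.0000, 0.0000).
‖u_2‖ = 3.0000, so q_2 = (-1.0000, 0.0000, 0.0000).

q_2 = (-1.0000, 0.0000, 0.0000)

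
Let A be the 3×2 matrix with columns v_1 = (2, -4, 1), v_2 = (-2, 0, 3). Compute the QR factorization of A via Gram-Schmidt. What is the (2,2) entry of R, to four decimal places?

v_1 = (2, -4, 1); ‖v_1‖ = 4.5826, so e_1 = (0.4364, -0.8729, 0.2182).
e_1·v_2 = 0.4364·(-2) + (-0.8729)·0 + 0.2182·3 = -0.2182.
u_2 = v_2 + 0.2182·e_1 = (-1.9048, -0.1905, 3.0476).
r_{22} = ‖u_2‖ = 3.5989.

r_{22} = 3.5989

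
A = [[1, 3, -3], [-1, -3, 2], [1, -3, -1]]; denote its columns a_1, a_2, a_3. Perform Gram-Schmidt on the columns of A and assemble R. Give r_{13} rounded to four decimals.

q_1 = a_1/‖a_1‖ = (1, -1, 1)/1.7321 = (0.5774, -0.5774, 0.5774).
r_{13} = q_1·a_3 = -3.4641.

r_{13} = -3.4641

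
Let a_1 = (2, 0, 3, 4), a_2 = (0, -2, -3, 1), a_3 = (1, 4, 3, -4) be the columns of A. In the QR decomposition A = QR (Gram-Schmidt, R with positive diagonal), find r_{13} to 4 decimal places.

e_1 = a_1/‖a_1‖ = (2, 0, 3, 4)/5.3852 = (0.3714, 0.0000, 0.5571, 0.7428).
r_{13} = e_1·a_3 = -0.9285.

r_{13} = -0.9285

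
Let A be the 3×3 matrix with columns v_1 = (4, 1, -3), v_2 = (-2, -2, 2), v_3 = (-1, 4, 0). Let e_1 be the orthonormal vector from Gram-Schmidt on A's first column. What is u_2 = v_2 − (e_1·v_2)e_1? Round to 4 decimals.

u_2 = (0.4615, -1.3846, 0.1538)

e_1 = v_1/‖v_1‖ = (4, 1, -3)/5.0990 = (0.7845, 0.1961, -0.5883).
r_{12} = e_1·v_2 = -3.1379.
u_2 = v_2 + 3.1379·e_1 = (0.4615, -1.3846, 0.1538).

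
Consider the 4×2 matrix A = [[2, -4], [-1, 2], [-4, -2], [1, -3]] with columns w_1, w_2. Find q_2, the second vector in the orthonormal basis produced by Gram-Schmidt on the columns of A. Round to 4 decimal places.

q_2 = (-0.6281, 0.3140, -0.5154, -0.4912)

q_1 = w_1/‖w_1‖ = (2, -1, -4, 1)/4.6904 = (0.4264, -0.2132, -0.8528, 0.2132).
r_{12} = q_1·w_2 = -1.0660.
u_2 = w_2 + 1.0660·q_1 = (-3.5455, 1.7727, -2.9091, -2.7727).
‖u_2‖ = 5.6448, so q_2 = (-0.6281, 0.3140, -0.5154, -0.4912).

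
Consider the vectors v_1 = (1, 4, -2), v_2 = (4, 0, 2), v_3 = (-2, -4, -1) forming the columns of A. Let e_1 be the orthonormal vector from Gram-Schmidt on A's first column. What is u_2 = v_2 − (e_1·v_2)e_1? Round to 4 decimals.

u_2 = (4.0000, 0.0000, 2.0000)

v_1 = (1, 4, -2); ‖v_1‖ = 4.5826, so e_1 = (0.2182, 0.8729, -0.4364).
e_1·v_2 = 0.2182·4 + 0.8729·0 + (-0.4364)·2 = 0.0000.
u_2 = v_2 + 0.0000·e_1 = (4.0000, 0.0000, 2.0000).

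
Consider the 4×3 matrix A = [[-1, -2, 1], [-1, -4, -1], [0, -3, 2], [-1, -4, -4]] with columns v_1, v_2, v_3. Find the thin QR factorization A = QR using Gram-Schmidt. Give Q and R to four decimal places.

Q = [[-0.5774, 0.3904, 0.6117], [-0.5774, -0.1952, 0.0633], [0.0000, -0.8783, 0.4078], [-0.5774, -0.1952, -0.6750]], R = [[1.7321, 5.7735, 2.3094], [0.0000, 3.4157, -0.3904], [0.0000, 0.0000, 4.0638]]

v_1 = (-1, -1, 0, -1); ‖v_1‖ = 1.7321, so e_1 = (-0.5774, -0.5774, 0.0000, -0.5774).
e_1·v_2 = (-0.5774)·(-2) + (-0.5774)·(-4) + 0.0000·(-3) + (-0.5774)·(-4) = 5.7735.
u_2 = v_2 − 5.7735·e_1 = (1.3333, -0.6667, -3.0000, -0.6667).
‖u_2‖ = 3.4157, so e_2 = (0.3904, -0.1952, -0.8783, -0.1952).
e_1·v_3 = (-0.5774)·1 + (-0.5774)·(-1) + 0.0000·2 + (-0.5774)·(-4) = 2.3094; e_2·v_3 = 0.3904·1 + (-0.1952)·(-1) + (-0.8783)·2 + (-0.1952)·(-4) = -0.3904.
u_3 = v_3 − 2.3094·e_1 + 0.3904·e_2 = (2.4857, 0.2571, 1.6571, -2.7429).
‖u_3‖ = 4.0638, so e_3 = (0.6117, 0.0633, 0.4078, -0.6750).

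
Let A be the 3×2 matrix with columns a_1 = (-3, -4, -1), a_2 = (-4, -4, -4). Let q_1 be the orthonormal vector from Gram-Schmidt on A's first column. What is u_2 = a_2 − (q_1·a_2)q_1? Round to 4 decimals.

u_2 = (-0.3077, 0.9231, -2.7692)

a_1 = (-3, -4, -1); ‖a_1‖ = 5.0990, so q_1 = (-0.5883, -0.7845, -0.1961).
q_1·a_2 = (-0.5883)·(-4) + (-0.7845)·(-4) + (-0.1961)·(-4) = 6.2757.
u_2 = a_2 − 6.2757·q_1 = (-0.3077, 0.9231, -2.7692).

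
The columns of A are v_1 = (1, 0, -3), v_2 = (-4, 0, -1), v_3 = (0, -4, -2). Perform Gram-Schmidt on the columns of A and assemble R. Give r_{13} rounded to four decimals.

r_{13} = 1.8974

v_1 = (1, 0, -3); ‖v_1‖ = 3.1623, so e_1 = (0.3162, 0.0000, -0.9487).
r_{13} = e_1·v_3 = 1.8974.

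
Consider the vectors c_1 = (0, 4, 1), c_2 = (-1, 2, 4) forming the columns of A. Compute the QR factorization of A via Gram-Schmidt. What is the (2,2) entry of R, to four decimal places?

r_{22} = 3.5397

c_1 = (0, 4, 1); ‖c_1‖ = 4.1231, so e_1 = (0.0000, 0.9701, 0.2425).
e_1·c_2 = 0.0000·(-1) + 0.9701·2 + 0.2425·4 = 2.9104.
u_2 = c_2 − 2.9104·e_1 = (-1.0000, -0.8235, 3.2941).
r_{22} = ‖u_2‖ = 3.5397.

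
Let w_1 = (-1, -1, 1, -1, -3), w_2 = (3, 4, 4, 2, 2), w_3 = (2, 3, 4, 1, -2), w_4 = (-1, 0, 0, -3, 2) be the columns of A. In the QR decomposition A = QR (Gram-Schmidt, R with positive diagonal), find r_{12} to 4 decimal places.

r_{12} = -3.0509

w_1 = (-1, -1, 1, -1, -3); ‖w_1‖ = 3.6056, so q_1 = (-0.2774, -0.2774, 0.2774, -0.2774, -0.8321).
r_{12} = q_1·w_2 = -3.0509.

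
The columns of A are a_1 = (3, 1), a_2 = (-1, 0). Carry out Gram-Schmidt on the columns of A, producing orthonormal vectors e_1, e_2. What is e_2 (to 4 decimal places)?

e_2 = (-0.3162, 0.9487)

e_1 = a_1/‖a_1‖ = (3, 1)/3.1623 = (0.9487, 0.3162).
r_{12} = e_1·a_2 = -0.9487.
u_2 = a_2 + 0.9487·e_1 = (-0.1000, 0.3000).
‖u_2‖ = 0.3162, so e_2 = (-0.3162, 0.9487).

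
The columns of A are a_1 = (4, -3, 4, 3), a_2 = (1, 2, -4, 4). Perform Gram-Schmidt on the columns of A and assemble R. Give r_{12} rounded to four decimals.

r_{12} = -0.8485

q_1 = a_1/‖a_1‖ = (4, -3, 4, 3)/7.0711 = (0.5657, -0.4243, 0.5657, 0.4243).
r_{12} = q_1·a_2 = -0.8485.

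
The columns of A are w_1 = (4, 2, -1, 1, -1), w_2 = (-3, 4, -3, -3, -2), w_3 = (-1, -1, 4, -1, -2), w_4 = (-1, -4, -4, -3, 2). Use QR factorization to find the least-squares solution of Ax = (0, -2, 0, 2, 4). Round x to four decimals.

x = (-0.7685, -0.6002, -0.9003, -0.1825)

w_1 = (4, 2, -1, 1, -1); ‖w_1‖ = 4.7958, so q_1 = (0.8341, 0.4170, -0.2085, 0.2085, -0.2085).
q_1·w_2 = 0.8341·(-3) + 0.4170·4 + (-0.2085)·(-3) + 0.2085·(-3) + (-0.2085)·(-2) = -0.4170.
u_2 = w_2 + 0.4170·q_1 = (-2.6522, 4.1739, -3.0870, -2.9130, -2.0870).
‖u_2‖ = 6.8430, so q_2 = (-0.3876, 0.6100, -0.4511, -0.4257, -0.3050).
q_1·w_3 = 0.8341·(-1) + 0.4170·(-1) + (-0.2085)·4 + 0.2085·(-1) + (-0.2085)·(-2) = -1.8766; q_2·w_3 = (-0.3876)·(-1) + 0.6100·(-1) + (-0.4511)·4 + (-0.4257)·(-1) + (-0.3050)·(-2) = -0.9912.
u_3 = w_3 + 1.8766·q_1 + 0.9912·q_2 = (0.1811, 0.3872, 3.1616, -1.0306, -2.6936).
‖u_3‖ = 4.3007, so q_3 = (0.0421, 0.0900, 0.7351, -0.2396, -0.6263).
q_1·w_4 = 0.8341·(-1) + 0.4170·(-4) + (-0.2085)·(-4) + 0.2085·(-3) + (-0.2085)·2 = -2.7107; q_2·w_4 = (-0.3876)·(-1) + 0.6100·(-4) + (-0.4511)·(-4) + (-0.4257)·(-3) + (-0.3050)·2 = 0.4193; q_3·w_4 = 0.0421·(-1) + 0.0900·(-4) + 0.7351·(-4) + (-0.2396)·(-3) + (-0.6263)·2 = -3.8764.
u_4 = w_4 + 2.7107·q_1 − 0.4193·q_2 + 3.8764·q_3 = (1.5866, -2.7764, -1.5264, -3.1852, -0.8652).
‖u_4‖ = 4.8425, so q_4 = (0.3276, -0.5733, -0.3152, -0.6578, -0.1787).
Qᵀb = (-1.2511, -3.2912, -3.1646, -0.8836).
Back-substitute: x_4 = -0.8836/4.8425 = -0.1825.
x_3 = (-3.1646 + 3.8764·(-0.1825))/4.3007 = -0.9003.
x_2 = (-3.2912 + 0.9912·(-0.9003) − 0.4193·(-0.1825))/6.8430 = -0.6002.
x_1 = (-1.2511 + 0.4170·(-0.6002) + 1.8766·(-0.9003) + 2.7107·(-0.1825))/4.7958 = -0.7685.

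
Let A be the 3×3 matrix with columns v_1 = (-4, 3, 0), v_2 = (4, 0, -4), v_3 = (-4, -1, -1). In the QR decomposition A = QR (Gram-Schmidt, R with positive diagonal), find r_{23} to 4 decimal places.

r_{23} = -0.7889

v_1 = (-4, 3, 0); ‖v_1‖ = 5.0000, so q_1 = (-0.8000, 0.6000, 0.0000).
q_1·v_2 = (-0.8000)·4 + 0.6000·0 + 0.0000·(-4) = -3.2000.
u_2 = v_2 + 3.2000·q_1 = (1.4400, 1.9200, -4.0000).
‖u_2‖ = 4.6648, so q_2 = (0.3087, 0.4116, -0.8575).
r_{23} = q_2·v_3 = -0.7889.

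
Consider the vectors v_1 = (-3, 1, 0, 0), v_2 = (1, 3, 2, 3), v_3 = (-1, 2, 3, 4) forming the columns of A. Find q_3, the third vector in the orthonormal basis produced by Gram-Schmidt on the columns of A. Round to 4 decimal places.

q_1 = v_1/‖v_1‖ = (-3, 1, 0, 0)/3.1623 = (-0.9487, 0.3162, 0.0000, 0.0000).
r_{12} = q_1·v_2 = 0.0000.
u_2 = v_2 − 0.0000·q_1 = (1.0000, 3.0000, 2.0000, 3.0000).
‖u_2‖ = 4.7958, so q_2 = (0.2085, 0.6255, 0.4170, 0.6255).
r_{13} = q_1·v_3 = 1.5811; r_{23} = q_2·v_3 = 4.7958.
u_3 = v_3 − 1.5811·q_1 − 4.7958·q_2 = (-0.5000, -1.5000, 1.0000, 1.0000).
‖u_3‖ = 2.1213, so q_3 = (-0.2357, -0.7071, 0.4714, 0.4714).

q_3 = (-0.2357, -0.7071, 0.4714, 0.4714)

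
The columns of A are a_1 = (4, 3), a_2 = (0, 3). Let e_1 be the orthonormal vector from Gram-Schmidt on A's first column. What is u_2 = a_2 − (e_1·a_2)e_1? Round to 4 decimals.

a_1 = (4, 3); ‖a_1‖ = 5.0000, so e_1 = (0.8000, 0.6000).
e_1·a_2 = 0.8000·0 + 0.6000·3 = 1.8000.
u_2 = a_2 − 1.8000·e_1 = (-1.4400, 1.9200).

u_2 = (-1.4400, 1.9200)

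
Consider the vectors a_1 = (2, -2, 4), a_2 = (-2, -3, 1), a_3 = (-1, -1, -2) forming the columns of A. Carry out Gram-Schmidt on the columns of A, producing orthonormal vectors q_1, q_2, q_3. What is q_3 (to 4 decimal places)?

q_3 = (0.5774, -0.5774, -0.5774)

a_1 = (2, -2, 4); ‖a_1‖ = 4.8990, so q_1 = (0.4082, -0.4082, 0.8165).
q_1·a_2 = 0.4082·(-2) + (-0.4082)·(-3) + 0.8165·1 = 1.2247.
u_2 = a_2 − 1.2247·q_1 = (-2.5000, -2.5000, 0.0000).
‖u_2‖ = 3.5355, so q_2 = (-0.7071, -0.7071, 0.0000).
q_1·a_3 = 0.4082·(-1) + (-0.4082)·(-1) + 0.8165·(-2) = -1.6330; q_2·a_3 = (-0.7071)·(-1) + (-0.7071)·(-1) + (0.0000)·(-2) = 1.4142.
u_3 = a_3 + 1.6330·q_1 − 1.4142·q_2 = (0.6667, -0.6667, -0.6667).
‖u_3‖ = 1.1547, so q_3 = (0.5774, -0.5774, -0.5774).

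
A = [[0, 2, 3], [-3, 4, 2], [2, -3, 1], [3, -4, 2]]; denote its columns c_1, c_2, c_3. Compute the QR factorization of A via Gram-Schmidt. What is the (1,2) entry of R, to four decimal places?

r_{12} = -6.3960

c_1 = (0, -3, 2, 3); ‖c_1‖ = 4.6904, so q_1 = (0.0000, -0.6396, 0.4264, 0.6396).
r_{12} = q_1·c_2 = -6.3960.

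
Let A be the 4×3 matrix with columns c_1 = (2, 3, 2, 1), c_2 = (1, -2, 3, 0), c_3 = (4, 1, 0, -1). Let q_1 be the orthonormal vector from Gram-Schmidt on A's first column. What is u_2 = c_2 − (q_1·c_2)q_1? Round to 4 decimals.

u_2 = (0.7778, -2.3333, 2.7778, -0.1111)

q_1 = c_1/‖c_1‖ = (2, 3, 2, 1)/4.2426 = (0.4714, 0.7071, 0.4714, 0.2357).
r_{12} = q_1·c_2 = 0.4714.
u_2 = c_2 − 0.4714·q_1 = (0.7778, -2.3333, 2.7778, -0.1111).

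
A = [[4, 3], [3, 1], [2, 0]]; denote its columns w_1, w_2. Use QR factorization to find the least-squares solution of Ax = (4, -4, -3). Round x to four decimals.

w_1 = (4, 3, 2); ‖w_1‖ = 5.3852, so q_1 = (0.7428, 0.5571, 0.3714).
q_1·w_2 = 0.7428·3 + 0.5571·1 + 0.3714·0 = 2.7854.
u_2 = w_2 − 2.7854·q_1 = (0.9310, -0.5517, -1.0345).
‖u_2‖ = 1.4971, so q_2 = (0.6219, -0.3685, -0.6910).
Qᵀb = (-0.3714, 6.0346).
Back-substitute: x_2 = 6.0346/1.4971 = 4.0308.
x_1 = (-0.3714 − 2.7854·4.0308)/5.3852 = -2.1538.

x = (-2.1538, 4.0308)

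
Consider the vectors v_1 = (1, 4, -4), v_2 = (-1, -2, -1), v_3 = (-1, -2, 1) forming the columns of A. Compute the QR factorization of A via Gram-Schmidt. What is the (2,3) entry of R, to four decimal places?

r_{23} = 0.8867

q_1 = v_1/‖v_1‖ = (1, 4, -4)/5.7446 = (0.1741, 0.6963, -0.6963).
r_{12} = q_1·v_2 = -0.8704.
u_2 = v_2 + 0.8704·q_1 = (-0.8485, -1.3939, -1.6061).
‖u_2‖ = 2.2896, so q_2 = (-0.3706, -0.6088, -0.7014).
r_{23} = q_2·v_3 = 0.8867.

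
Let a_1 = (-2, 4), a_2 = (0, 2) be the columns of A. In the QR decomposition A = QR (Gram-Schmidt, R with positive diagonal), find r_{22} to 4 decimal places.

a_1 = (-2, 4); ‖a_1‖ = 4.4721, so q_1 = (-0.4472, 0.8944).
q_1·a_2 = (-0.4472)·0 + 0.8944·2 = 1.7889.
u_2 = a_2 − 1.7889·q_1 = (0.8000, 0.4000).
r_{22} = ‖u_2‖ = 0.8944.

r_{22} = 0.8944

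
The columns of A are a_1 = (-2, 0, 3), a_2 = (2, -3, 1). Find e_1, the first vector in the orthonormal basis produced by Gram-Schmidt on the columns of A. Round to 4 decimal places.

e_1 = a_1/‖a_1‖ = (-2, 0, 3)/3.6056 = (-0.5547, 0.0000, 0.8321).

e_1 = (-0.5547, 0.0000, 0.8321)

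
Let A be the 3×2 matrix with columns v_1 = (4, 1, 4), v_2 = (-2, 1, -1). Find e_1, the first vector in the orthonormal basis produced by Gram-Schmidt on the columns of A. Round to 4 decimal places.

e_1 = (0.6963, 0.1741, 0.6963)

v_1 = (4, 1, 4); ‖v_1‖ = 5.7446, so e_1 = (0.6963, 0.1741, 0.6963).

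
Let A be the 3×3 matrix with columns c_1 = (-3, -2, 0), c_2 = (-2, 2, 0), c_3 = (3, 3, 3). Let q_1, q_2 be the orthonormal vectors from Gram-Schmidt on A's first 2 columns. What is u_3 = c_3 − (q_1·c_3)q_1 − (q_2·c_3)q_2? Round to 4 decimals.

q_1 = c_1/‖c_1‖ = (-3, -2, 0)/3.6056 = (-0.8321, -0.5547, 0.0000).
r_{12} = q_1·c_2 = 0.5547.
u_2 = c_2 − 0.5547·q_1 = (-1.5385, 2.3077, 0.0000).
‖u_2‖ = 2.7735, so q_2 = (-0.5547, 0.8321, 0.0000).
r_{13} = q_1·c_3 = -4.1603; r_{23} = q_2·c_3 = 0.8321.
u_3 = c_3 + 4.1603·q_1 − 0.8321·q_2 = (0.0000, 0.0000, 3.0000).

u_3 = (0.0000, 0.0000, 3.0000)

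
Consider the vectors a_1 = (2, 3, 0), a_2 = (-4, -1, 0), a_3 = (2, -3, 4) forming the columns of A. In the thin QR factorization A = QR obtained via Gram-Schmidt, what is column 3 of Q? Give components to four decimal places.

q_3 = (0.0000, 0.0000, 1.0000)

a_1 = (2, 3, 0); ‖a_1‖ = 3.6056, so q_1 = (0.5547, 0.8321, 0.0000).
q_1·a_2 = 0.5547·(-4) + 0.8321·(-1) + 0.0000·0 = -3.0509.
u_2 = a_2 + 3.0509·q_1 = (-2.3077, 1.5385, 0.0000).
‖u_2‖ = 2.7735, so q_2 = (-0.8321, 0.5547, 0.0000).
q_1·a_3 = 0.5547·2 + 0.8321·(-3) + 0.0000·4 = -1.3868; q_2·a_3 = (-0.8321)·2 + 0.5547·(-3) + 0.0000·4 = -3.3282.
u_3 = a_3 + 1.3868·q_1 + 3.3282·q_2 = (0.0000, 0.0000, 4.0000).
‖u_3‖ = 4.0000, so q_3 = (0.0000, 0.0000, 1.0000).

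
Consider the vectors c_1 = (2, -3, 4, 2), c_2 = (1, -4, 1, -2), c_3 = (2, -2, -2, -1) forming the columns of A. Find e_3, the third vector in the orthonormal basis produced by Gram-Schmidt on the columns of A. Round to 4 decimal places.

e_3 = (0.7322, -0.1160, -0.6017, 0.2972)

c_1 = (2, -3, 4, 2); ‖c_1‖ = 5.7446, so e_1 = (0.3482, -0.5222, 0.6963, 0.3482).
e_1·c_2 = 0.3482·1 + (-0.5222)·(-4) + 0.6963·1 + 0.3482·(-2) = 2.4371.
u_2 = c_2 − 2.4371·e_1 = (0.1515, -2.7273, -0.6970, -2.8485).
‖u_2‖ = 4.0076, so e_2 = (0.0378, -0.6805, -0.1739, -0.7108).
e_1·c_3 = 0.3482·2 + (-0.5222)·(-2) + 0.6963·(-2) + 0.3482·(-1) = 0.0000; e_2·c_3 = 0.0378·2 + (-0.6805)·(-2) + (-0.1739)·(-2) + (-0.7108)·(-1) = 2.4953.
u_3 = c_3 + 0.0000·e_1 − 2.4953·e_2 = (1.9057, -0.3019, -1.5660, 0.7736).
‖u_3‖ = 2.6026, so e_3 = (0.7322, -0.1160, -0.6017, 0.2972).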